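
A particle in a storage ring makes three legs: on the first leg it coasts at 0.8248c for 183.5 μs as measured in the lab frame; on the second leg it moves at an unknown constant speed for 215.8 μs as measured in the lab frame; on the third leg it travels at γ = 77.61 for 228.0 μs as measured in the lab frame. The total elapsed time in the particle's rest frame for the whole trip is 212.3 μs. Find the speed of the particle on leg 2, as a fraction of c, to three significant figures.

Leg 1: γ = 1/√(1 − 0.8248²) = 1/√0.3197 = 1.769; τ_1 = 183.5/1.769 = 103.8 μs.
Leg 2: speed unknown; τ_2 = 215.8/γ_2.
Leg 3: γ = 77.61; τ_3 = 228.0/77.61 = 2.938 μs.
Total proper time: 103.8 + τ_2 + 2.938 = 212.3, so τ_2 = 212.3 − 106.7 = 105.6 μs.
γ_2 = 215.8/105.6 = 2.043; β = √(1 − 1/γ²) = √0.7605.

β = 0.872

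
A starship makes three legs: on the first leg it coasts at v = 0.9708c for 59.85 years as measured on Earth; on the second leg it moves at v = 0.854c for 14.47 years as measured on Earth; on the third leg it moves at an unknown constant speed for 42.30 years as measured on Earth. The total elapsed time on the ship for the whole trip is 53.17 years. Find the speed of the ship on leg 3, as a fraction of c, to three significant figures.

Leg 1: γ = 1/√(1 − 0.9708²) = 1/√0.05755 = 4.169; τ_1 = 59.85/4.169 = 14.36 years.
Leg 2: γ = 1/√(1 − 0.854²) = 1/√0.2707 = 1.922; τ_2 = 14.47/1.922 = 7.528 years.
Leg 3: speed unknown; τ_3 = 42.30/γ_3.
Total proper time: 14.36 + 7.528 + τ_3 = 53.17, so τ_3 = 53.17 − 21.89 = 31.28 years.
γ_3 = 42.30/31.28 = 1.352; β = √(1 − 1/γ²) = √0.4530.

β = 0.673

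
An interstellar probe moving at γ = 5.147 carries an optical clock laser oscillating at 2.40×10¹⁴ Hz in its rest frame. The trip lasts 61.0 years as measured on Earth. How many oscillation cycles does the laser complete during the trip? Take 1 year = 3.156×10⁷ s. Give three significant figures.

N = 8.98×10²²

γ = 5.147
The oscillator's own cycle count is N = f × τ where τ is the proper time aboard the probe. τ = Δt/γ = 61.0/5.147 = 11.85 years = 3.740×10⁸ s.
N = 2.40×10¹⁴ × 3.740×10⁸ = 8.977×10²².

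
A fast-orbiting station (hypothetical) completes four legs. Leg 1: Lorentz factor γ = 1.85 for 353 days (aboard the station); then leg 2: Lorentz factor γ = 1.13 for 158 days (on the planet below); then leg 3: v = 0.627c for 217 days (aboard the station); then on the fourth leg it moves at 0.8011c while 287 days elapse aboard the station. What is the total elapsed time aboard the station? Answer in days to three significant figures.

Leg 1: 353 days is already measured aboard the station.
Leg 2: γ = 1.13; τ_2 = 158/1.130 = 139.8 days.
Leg 3: 217 days is already measured aboard the station.
Leg 4: 287 days is already measured aboard the station.
Total: 353.0 + 139.8 + 217.0 + 287.0 days.

τ = 997 days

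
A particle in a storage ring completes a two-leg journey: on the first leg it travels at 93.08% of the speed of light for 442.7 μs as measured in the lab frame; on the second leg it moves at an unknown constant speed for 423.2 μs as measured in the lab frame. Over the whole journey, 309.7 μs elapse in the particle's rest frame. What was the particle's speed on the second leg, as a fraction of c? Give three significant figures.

β = 0.937

Leg 1: β = 0.9308; γ = 1/√(1 − 0.9308²) = 1/√0.1336 = 2.736; τ_1 = 442.7/2.736 = 161.8 μs.
Leg 2: speed unknown; τ_2 = 423.2/γ_2.
Total proper time: 161.8 + τ_2 = 309.7, so τ_2 = 309.7 − 161.8 = 147.9 μs.
γ_2 = 423.2/147.9 = 2.862; β = √(1 − 1/γ²) = √0.8779.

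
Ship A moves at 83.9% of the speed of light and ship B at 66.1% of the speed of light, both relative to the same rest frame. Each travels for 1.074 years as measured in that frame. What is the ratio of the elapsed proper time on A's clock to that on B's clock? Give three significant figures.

A: β = 0.839; γ = 1/√(1 − 0.839²) = 1/√0.2961 = 1.838. B: β = 0.661; γ = 1/√(1 − 0.661²) = 1/√0.5631 = 1.333.
τ_A/τ_B = γ_B/γ_A = 1.333/1.838 = 0.7251, so τ_A/τ_B = 0.7251.

τ_A/τ_B = 0.725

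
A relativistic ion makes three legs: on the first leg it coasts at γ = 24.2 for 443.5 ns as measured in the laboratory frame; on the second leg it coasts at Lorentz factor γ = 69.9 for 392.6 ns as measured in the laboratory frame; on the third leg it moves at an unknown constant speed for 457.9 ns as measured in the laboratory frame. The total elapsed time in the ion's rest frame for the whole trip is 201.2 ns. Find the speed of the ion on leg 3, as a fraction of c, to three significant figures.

β = 0.922

Leg 1: γ = 24.2; τ_1 = 443.5/24.20 = 18.33 ns.
Leg 2: γ = 69.9; τ_2 = 392.6/69.90 = 5.617 ns.
Leg 3: speed unknown; τ_3 = 457.9/γ_3.
Total proper time: 18.33 + 5.617 + τ_3 = 201.2, so τ_3 = 201.2 − 23.94 = 177.3 ns.
γ_3 = 457.9/177.3 = 2.583; β = √(1 − 1/γ²) = √0.8501.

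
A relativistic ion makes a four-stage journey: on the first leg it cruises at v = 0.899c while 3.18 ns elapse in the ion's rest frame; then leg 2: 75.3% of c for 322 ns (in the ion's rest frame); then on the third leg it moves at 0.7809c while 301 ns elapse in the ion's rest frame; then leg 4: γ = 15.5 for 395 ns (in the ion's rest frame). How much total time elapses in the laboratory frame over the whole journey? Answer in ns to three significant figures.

Leg 1: γ = 1/√(1 − 0.899²) = 1/√0.1918 = 2.283; Δt_1 = 2.283 × 3.18 = 7.261 ns.
Leg 2: β = 0.753; γ = 1/√(1 − 0.753²) = 1/√0.4330 = 1.520; Δt_2 = 1.520 × 322 = 489.3 ns.
Leg 3: γ = 1/√(1 − 0.7809²) = 1/√0.3902 = 1.601; Δt_3 = 1.601 × 301 = 481.9 ns.
Leg 4: γ = 15.5; Δt_4 = 15.50 × 395 = 6123 ns.
Total: 7.261 + 489.3 + 481.9 + 6123 ns.

Δt = 7100 ns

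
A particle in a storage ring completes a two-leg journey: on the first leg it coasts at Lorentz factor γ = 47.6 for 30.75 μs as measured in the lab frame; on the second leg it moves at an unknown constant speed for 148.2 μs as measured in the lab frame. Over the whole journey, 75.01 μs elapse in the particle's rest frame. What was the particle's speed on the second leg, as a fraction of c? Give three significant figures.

Leg 1: γ = 47.6; τ_1 = 30.75/47.60 = 0.6460 μs.
Leg 2: speed unknown; τ_2 = 148.2/γ_2.
Total proper time: 0.6460 + τ_2 = 75.01, so τ_2 = 75.01 − 0.6460 = 74.36 μs.
γ_2 = 148.2/74.36 = 1.993; β = √(1 − 1/γ²) = √0.7482.

β = 0.865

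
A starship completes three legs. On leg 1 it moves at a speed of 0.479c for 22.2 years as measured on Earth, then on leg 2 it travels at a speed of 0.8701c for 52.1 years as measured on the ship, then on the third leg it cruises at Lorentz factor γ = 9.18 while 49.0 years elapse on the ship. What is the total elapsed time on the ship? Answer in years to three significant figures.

Leg 1: γ = 1/√(1 − 0.479²) = 1/√0.7706 = 1.139; τ_1 = 22.2/1.139 = 19.49 years.
Leg 2: 52.1 years is already measured on the ship.
Leg 3: 49.0 years is already measured on the ship.
Total: 19.49 + 52.10 + 49.00 years.

τ = 121 years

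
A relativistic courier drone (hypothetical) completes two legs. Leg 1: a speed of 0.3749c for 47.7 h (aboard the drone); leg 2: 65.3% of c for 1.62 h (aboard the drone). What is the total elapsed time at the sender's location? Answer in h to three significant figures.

Δt = 53.6 h

Leg 1: γ = 1/√(1 − 0.3749²) = 1/√0.8594 = 1.079; Δt_1 = 1.079 × 47.7 = 51.45 h.
Leg 2: β = 0.653; γ = 1/√(1 − 0.653²) = 1/√0.5736 = 1.320; Δt_2 = 1.320 × 1.62 = 2.139 h.
Total: 51.45 + 2.139 h.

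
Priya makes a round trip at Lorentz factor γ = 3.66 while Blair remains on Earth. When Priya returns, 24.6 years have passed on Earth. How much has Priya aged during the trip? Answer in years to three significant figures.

τ = 6.72 years

γ = 3.66
Priya's clock measures proper time along the trip: τ = Δt/γ = 24.6/3.660 years.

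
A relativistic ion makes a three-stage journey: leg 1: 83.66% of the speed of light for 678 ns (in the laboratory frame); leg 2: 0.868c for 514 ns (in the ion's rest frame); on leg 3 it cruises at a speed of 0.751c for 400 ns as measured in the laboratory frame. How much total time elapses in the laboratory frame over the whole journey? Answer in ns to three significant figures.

Leg 1: 678 ns is already measured in the laboratory frame.
Leg 2: γ = 1/√(1 − 0.868²) = 1/√0.2466 = 2.014; Δt_2 = 2.014 × 514 = 1035 ns.
Leg 3: 400 ns is already measured in the laboratory frame.
Total: 678.0 + 1035 + 400.0 ns.

Δt = 2110 ns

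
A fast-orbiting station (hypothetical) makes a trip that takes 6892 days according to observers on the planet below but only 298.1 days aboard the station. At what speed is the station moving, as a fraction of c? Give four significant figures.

The proper time is measured aboard the station (both events occur at the station's location); Δt is measured on the planet below. γ = Δt/τ = 6892/298.1 = 23.12.
β = √(1 − 1/γ²) = √(1 − 0.001871) = √0.9981

β = 0.9991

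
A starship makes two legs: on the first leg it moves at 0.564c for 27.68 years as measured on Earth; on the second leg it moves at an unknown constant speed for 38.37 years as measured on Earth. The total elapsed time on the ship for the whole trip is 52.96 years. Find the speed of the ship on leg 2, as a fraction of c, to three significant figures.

Leg 1: γ = 1/√(1 − 0.564²) = 1/√0.6819 = 1.211; τ_1 = 27.68/1.211 = 22.86 years.
Leg 2: speed unknown; τ_2 = 38.37/γ_2.
Total proper time: 22.86 + τ_2 = 52.96, so τ_2 = 52.96 − 22.86 = 30.10 years.
γ_2 = 38.37/30.10 = 1.275; β = √(1 − 1/γ²) = √0.3845.

β = 0.620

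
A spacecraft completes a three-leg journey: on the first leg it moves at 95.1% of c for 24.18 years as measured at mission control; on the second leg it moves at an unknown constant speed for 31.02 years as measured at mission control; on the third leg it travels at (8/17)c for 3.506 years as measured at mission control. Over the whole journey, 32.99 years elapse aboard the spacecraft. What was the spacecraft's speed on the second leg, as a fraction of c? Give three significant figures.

Leg 1: β = 0.951; γ = 1/√(1 − 0.951²) = 1/√0.09560 = 3.234; τ_1 = 24.18/3.234 = 7.476 years.
Leg 2: speed unknown; τ_2 = 31.02/γ_2.
Leg 3: γ = 1/√(1 − (8/17)²) = 17/15 ≈ 1.133; τ_3 = 3.506/1.133 = 3.094 years.
Total proper time: 7.476 + τ_2 + 3.094 = 32.99, so τ_2 = 32.99 − 10.57 = 22.42 years.
γ_2 = 31.02/22.42 = 1.384; β = √(1 − 1/γ²) = √0.4776.

β = 0.691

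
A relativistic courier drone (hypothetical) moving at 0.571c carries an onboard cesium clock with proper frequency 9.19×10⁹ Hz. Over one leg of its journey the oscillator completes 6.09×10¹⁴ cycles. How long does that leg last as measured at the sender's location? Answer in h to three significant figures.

Δt = 22.4 h

γ = 1/√(1 − 0.571²) = 1/√0.6740 = 1.218
Proper time for N cycles: τ = N/f = 6.09×10¹⁴/(9.19×10⁹) = 6.627×10⁴ s = 18.41 h.
Lab-frame duration Δt = γτ = 1.218 × 18.41 = 22.42 h.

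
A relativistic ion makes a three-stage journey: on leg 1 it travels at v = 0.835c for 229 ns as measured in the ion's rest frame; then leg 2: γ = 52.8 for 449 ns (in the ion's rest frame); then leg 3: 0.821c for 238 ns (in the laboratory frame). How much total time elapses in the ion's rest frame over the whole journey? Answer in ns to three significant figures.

Leg 1: 229 ns is already measured in the ion's rest frame.
Leg 2: 449 ns is already measured in the ion's rest frame.
Leg 3: γ = 1/√(1 − 0.821²) = 1/√0.3260 = 1.752; τ_3 = 238/1.752 = 135.9 ns.
Total: 229.0 + 449.0 + 135.9 ns.

τ = 814 ns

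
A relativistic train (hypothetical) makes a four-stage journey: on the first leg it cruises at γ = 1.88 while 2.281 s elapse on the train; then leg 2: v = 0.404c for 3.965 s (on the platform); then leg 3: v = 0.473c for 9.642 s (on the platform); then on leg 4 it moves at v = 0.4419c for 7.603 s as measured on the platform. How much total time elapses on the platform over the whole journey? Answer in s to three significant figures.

Leg 1: γ = 1.88; Δt_1 = 1.880 × 2.281 = 4.288 s.
Leg 2: 3.965 s is already measured on the platform.
Leg 3: 9.642 s is already measured on the platform.
Leg 4: 7.603 s is already measured on the platform.
Total: 4.288 + 3.965 + 9.642 + 7.603 s.

Δt = 25.5 s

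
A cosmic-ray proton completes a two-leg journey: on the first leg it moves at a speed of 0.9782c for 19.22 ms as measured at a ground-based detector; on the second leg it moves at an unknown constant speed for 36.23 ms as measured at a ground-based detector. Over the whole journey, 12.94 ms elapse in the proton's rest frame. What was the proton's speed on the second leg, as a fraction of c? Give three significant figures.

Leg 1: γ = 1/√(1 − 0.9782²) = 1/√0.04312 = 4.815; τ_1 = 19.22/4.815 = 3.991 ms.
Leg 2: speed unknown; τ_2 = 36.23/γ_2.
Total proper time: 3.991 + τ_2 = 12.94, so τ_2 = 12.94 − 3.991 = 8.949 ms.
γ_2 = 36.23/8.949 = 4.049; β = √(1 − 1/γ²) = √0.9390.

β = 0.969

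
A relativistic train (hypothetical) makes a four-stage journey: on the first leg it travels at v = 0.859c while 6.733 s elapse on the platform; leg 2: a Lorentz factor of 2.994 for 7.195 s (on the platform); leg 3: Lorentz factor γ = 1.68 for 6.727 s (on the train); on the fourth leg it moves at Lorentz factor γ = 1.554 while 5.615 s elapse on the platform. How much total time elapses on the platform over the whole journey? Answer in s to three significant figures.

Leg 1: 6.733 s is already measured on the platform.
Leg 2: 7.195 s is already measured on the platform.
Leg 3: γ = 1.68; Δt_3 = 1.680 × 6.727 = 11.30 s.
Leg 4: 5.615 s is already measured on the platform.
Total: 6.733 + 7.195 + 11.30 + 5.615 s.

Δt = 30.8 s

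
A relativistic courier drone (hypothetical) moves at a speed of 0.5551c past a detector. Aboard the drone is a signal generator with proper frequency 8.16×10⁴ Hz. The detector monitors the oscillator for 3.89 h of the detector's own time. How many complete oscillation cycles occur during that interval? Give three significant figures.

N = 9.51×10⁸

γ = 1/√(1 − 0.5551²) = 1/√0.6919 = 1.202
During 3.89 h of lab time, the oscillator's proper time advances by τ = Δt/γ = 3.89/1.202 = 3.236 h = 1.165×10⁴ s.
N = f × τ = 8.16×10⁴ × 1.165×10⁴ = 9.505×10⁸.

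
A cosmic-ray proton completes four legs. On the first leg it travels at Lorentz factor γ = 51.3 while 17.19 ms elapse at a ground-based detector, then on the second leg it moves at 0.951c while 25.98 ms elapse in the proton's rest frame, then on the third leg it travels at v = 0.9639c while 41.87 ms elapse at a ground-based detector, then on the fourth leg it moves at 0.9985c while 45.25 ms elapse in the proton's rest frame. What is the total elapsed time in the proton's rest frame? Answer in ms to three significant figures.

Leg 1: γ = 51.3; τ_1 = 17.19/51.30 = 0.3351 ms.
Leg 2: 25.98 ms is already measured in the proton's rest frame.
Leg 3: γ = 1/√(1 − 0.9639²) = 1/√0.07090 = 3.756; τ_3 = 41.87/3.756 = 11.15 ms.
Leg 4: 45.25 ms is already measured in the proton's rest frame.
Total: 0.3351 + 25.98 + 11.15 + 45.25 ms.

τ = 82.7 ms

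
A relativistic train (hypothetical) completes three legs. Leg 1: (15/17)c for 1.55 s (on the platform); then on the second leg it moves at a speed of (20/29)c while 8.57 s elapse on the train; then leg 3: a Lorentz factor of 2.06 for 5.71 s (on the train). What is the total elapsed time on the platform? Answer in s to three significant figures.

Leg 1: 1.55 s is already measured on the platform.
Leg 2: γ = 1/√(1 − (20/29)²) = 29/21 ≈ 1.381; Δt_2 = 1.381 × 8.57 = 11.83 s.
Leg 3: γ = 2.06; Δt_3 = 2.060 × 5.71 = 11.76 s.
Total: 1.550 + 11.83 + 11.76 s.

Δt = 25.1 s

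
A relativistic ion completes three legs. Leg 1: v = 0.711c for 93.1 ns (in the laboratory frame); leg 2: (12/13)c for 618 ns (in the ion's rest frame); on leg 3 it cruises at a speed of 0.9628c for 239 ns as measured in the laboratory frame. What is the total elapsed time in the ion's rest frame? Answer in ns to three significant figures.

τ = 748 ns

Leg 1: γ = 1/√(1 − 0.711²) = 1/√0.4945 = 1.422; τ_1 = 93.1/1.422 = 65.47 ns.
Leg 2: 618 ns is already measured in the ion's rest frame.
Leg 3: γ = 1/√(1 − 0.9628²) = 1/√0.07302 = 3.701; τ_3 = 239/3.701 = 64.58 ns.
Total: 65.47 + 618.0 + 64.58 ns.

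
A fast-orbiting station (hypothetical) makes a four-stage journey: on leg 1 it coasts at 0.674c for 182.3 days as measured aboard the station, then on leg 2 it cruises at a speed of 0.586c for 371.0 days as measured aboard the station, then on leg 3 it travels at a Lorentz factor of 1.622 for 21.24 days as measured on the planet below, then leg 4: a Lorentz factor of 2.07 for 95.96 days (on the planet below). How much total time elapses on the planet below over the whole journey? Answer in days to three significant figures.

Leg 1: γ = 1/√(1 − 0.674²) = 1/√0.5457 = 1.354; Δt_1 = 1.354 × 182.3 = 246.8 days.
Leg 2: γ = 1/√(1 − 0.586²) = 1/√0.6566 = 1.234; Δt_2 = 1.234 × 371.0 = 457.8 days.
Leg 3: 21.24 days is already measured on the planet below.
Leg 4: 95.96 days is already measured on the planet below.
Total: 246.8 + 457.8 + 21.24 + 95.96 days.

Δt = 822 days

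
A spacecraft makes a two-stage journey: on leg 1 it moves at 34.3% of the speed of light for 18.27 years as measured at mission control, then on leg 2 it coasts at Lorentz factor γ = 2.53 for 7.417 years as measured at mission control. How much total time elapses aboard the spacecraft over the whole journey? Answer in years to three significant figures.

τ = 20.1 years

Leg 1: β = 0.343; γ = 1/√(1 − 0.343²) = 1/√0.8824 = 1.065; τ_1 = 18.27/1.065 = 17.16 years.
Leg 2: γ = 2.53; τ_2 = 7.417/2.530 = 2.932 years.
Total: 17.16 + 2.932 years.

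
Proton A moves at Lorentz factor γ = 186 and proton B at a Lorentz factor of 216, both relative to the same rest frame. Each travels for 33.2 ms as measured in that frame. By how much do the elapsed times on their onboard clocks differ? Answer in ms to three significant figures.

|τ_A − τ_B| = 0.0248 ms

A: γ = 186; τ_A = 33.2/186.0 = 0.1785 ms.
B: γ = 216; τ_B = 33.2/216.0 = 0.1537 ms.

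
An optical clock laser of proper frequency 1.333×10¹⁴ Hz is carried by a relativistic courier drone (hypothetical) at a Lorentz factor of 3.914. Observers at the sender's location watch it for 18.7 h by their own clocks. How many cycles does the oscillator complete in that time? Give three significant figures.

γ = 3.914
During 18.7 h of lab time, the oscillator's proper time advances by τ = Δt/γ = 18.7/3.914 = 4.778 h = 1.720×10⁴ s.
N = f × τ = 1.333×10¹⁴ × 1.720×10⁴ = 2.293×10¹⁸.

N = 2.29×10¹⁸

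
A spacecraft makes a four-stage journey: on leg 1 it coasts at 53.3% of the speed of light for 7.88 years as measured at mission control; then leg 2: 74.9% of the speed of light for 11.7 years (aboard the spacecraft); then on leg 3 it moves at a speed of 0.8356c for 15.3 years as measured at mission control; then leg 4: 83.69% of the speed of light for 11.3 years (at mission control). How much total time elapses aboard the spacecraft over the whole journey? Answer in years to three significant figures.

Leg 1: β = 0.533; γ = 1/√(1 − 0.533²) = 1/√0.7159 = 1.182; τ_1 = 7.88/1.182 = 6.667 years.
Leg 2: 11.7 years is already measured aboard the spacecraft.
Leg 3: γ = 1/√(1 − 0.8356²) = 1/√0.3018 = 1.820; τ_3 = 15.3/1.820 = 8.405 years.
Leg 4: β = 0.8369; γ = 1/√(1 − 0.8369²) = 1/√0.2996 = 1.827; τ_4 = 11.3/1.827 = 6.185 years.
Total: 6.667 + 11.70 + 8.405 + 6.185 years.

τ = 33.0 years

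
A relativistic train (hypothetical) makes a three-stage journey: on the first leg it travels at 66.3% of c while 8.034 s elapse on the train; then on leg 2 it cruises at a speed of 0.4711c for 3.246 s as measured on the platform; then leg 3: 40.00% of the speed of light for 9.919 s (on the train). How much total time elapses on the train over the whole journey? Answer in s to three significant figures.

τ = 20.8 s

Leg 1: 8.034 s is already measured on the train.
Leg 2: γ = 1/√(1 − 0.4711²) = 1/√0.7781 = 1.134; τ_2 = 3.246/1.134 = 2.863 s.
Leg 3: 9.919 s is already measured on the train.
Total: 8.034 + 2.863 + 9.919 s.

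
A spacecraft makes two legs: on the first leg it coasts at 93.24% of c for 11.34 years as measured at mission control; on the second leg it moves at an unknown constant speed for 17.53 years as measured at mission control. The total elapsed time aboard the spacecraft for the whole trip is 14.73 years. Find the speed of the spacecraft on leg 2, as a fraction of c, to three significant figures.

β = 0.795

Leg 1: β = 0.9324; γ = 1/√(1 − 0.9324²) = 1/√0.1306 = 2.767; τ_1 = 11.34/2.767 = 4.099 years.
Leg 2: speed unknown; τ_2 = 17.53/γ_2.
Total proper time: 4.099 + τ_2 = 14.73, so τ_2 = 14.73 − 4.099 = 10.63 years.
γ_2 = 17.53/10.63 = 1.649; β = √(1 − 1/γ²) = √0.6322.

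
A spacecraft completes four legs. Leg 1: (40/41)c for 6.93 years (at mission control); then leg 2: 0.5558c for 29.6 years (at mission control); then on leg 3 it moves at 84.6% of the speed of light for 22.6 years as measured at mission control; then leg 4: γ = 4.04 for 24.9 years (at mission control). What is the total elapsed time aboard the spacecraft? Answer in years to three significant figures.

τ = 44.3 years

Leg 1: γ = 1/√(1 − (40/41)²) = 41/9 ≈ 4.556; τ_1 = 6.93/4.556 = 1.521 years.
Leg 2: γ = 1/√(1 − 0.5558²) = 1/√0.6911 = 1.203; τ_2 = 29.6/1.203 = 24.61 years.
Leg 3: β = 0.846; γ = 1/√(1 − 0.846²) = 1/√0.2843 = 1.876; τ_3 = 22.6/1.876 = 12.05 years.
Leg 4: γ = 4.04; τ_4 = 24.9/4.040 = 6.163 years.
Total: 1.521 + 24.61 + 12.05 + 6.163 years.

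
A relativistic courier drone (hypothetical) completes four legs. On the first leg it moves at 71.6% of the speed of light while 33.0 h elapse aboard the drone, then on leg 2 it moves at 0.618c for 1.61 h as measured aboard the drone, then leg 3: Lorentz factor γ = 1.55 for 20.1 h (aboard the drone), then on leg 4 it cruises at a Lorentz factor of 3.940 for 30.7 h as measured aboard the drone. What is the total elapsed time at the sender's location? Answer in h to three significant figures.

Leg 1: β = 0.716; γ = 1/√(1 − 0.716²) = 1/√0.4873 = 1.432; Δt_1 = 1.432 × 33.0 = 47.27 h.
Leg 2: γ = 1/√(1 − 0.618²) = 1/√0.6181 = 1.272; Δt_2 = 1.272 × 1.61 = 2.048 h.
Leg 3: γ = 1.55; Δt_3 = 1.550 × 20.1 = 31.16 h.
Leg 4: γ = 3.940; Δt_4 = 3.940 × 30.7 = 121.0 h.
Total: 47.27 + 2.048 + 31.16 + 121.0 h.

Δt = 201 h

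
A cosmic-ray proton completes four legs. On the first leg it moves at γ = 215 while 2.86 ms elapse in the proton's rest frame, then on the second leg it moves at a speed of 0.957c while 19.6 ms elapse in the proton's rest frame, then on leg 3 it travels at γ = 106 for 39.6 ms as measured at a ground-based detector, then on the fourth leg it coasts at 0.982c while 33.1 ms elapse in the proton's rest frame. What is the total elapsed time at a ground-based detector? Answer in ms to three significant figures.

Leg 1: γ = 215; Δt_1 = 215.0 × 2.86 = 614.9 ms.
Leg 2: γ = 1/√(1 − 0.957²) = 1/√0.08415 = 3.447; Δt_2 = 3.447 × 19.6 = 67.57 ms.
Leg 3: 39.6 ms is already measured at a ground-based detector.
Leg 4: γ = 1/√(1 − 0.982²) = 1/√0.03568 = 5.294; Δt_4 = 5.294 × 33.1 = 175.2 ms.
Total: 614.9 + 67.57 + 39.60 + 175.2 ms.

Δt = 897 ms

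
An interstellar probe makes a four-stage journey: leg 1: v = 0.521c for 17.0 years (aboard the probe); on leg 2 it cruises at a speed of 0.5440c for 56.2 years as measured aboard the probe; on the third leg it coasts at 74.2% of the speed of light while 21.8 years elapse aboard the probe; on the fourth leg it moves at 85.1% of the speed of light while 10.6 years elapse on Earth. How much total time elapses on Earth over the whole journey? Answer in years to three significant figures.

Leg 1: γ = 1/√(1 − 0.521²) = 1/√0.7286 = 1.172; Δt_1 = 1.172 × 17.0 = 19.92 years.
Leg 2: γ = 1/√(1 − 0.5440²) = 1/√0.7041 = 1.192; Δt_2 = 1.192 × 56.2 = 66.98 years.
Leg 3: β = 0.742; γ = 1/√(1 − 0.742²) = 1/√0.4494 = 1.492; Δt_3 = 1.492 × 21.8 = 32.52 years.
Leg 4: 10.6 years is already measured on Earth.
Total: 19.92 + 66.98 + 32.52 + 10.60 years.

Δt = 130 years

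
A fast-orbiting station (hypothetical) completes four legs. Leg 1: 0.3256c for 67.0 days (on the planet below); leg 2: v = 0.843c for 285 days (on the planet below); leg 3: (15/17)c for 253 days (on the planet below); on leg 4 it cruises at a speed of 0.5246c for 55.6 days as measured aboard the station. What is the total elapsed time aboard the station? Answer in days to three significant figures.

Leg 1: γ = 1/√(1 − 0.3256²) = 1/√0.8940 = 1.058; τ_1 = 67.0/1.058 = 63.35 days.
Leg 2: γ = 1/√(1 − 0.843²) = 1/√0.2894 = 1.859; τ_2 = 285/1.859 = 153.3 days.
Leg 3: γ = 1/√(1 − (15/17)²) = 17/8 = 2.125; τ_3 = 253/2.125 = 119.1 days.
Leg 4: 55.6 days is already measured aboard the station.
Total: 63.35 + 153.3 + 119.1 + 55.60 days.

τ = 391 days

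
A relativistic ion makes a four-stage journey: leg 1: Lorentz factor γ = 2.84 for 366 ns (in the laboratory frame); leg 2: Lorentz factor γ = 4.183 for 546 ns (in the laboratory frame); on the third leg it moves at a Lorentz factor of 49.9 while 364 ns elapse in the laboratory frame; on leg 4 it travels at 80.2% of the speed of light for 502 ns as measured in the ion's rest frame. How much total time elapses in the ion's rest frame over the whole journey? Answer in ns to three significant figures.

τ = 769 ns

Leg 1: γ = 2.84; τ_1 = 366/2.840 = 128.9 ns.
Leg 2: γ = 4.183; τ_2 = 546/4.183 = 130.5 ns.
Leg 3: γ = 49.9; τ_3 = 364/49.90 = 7.295 ns.
Leg 4: 502 ns is already measured in the ion's rest frame.
Total: 128.9 + 130.5 + 7.295 + 502.0 ns.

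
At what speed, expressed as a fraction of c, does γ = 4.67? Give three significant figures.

β = √(1 − 1/γ²) = √(1 − 1/4.67²) = √(1 − 0.04585) = √0.9541

β = 0.977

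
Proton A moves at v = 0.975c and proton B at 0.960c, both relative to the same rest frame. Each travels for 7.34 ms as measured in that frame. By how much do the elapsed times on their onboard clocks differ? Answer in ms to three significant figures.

|τ_A − τ_B| = 0.424 ms

A: γ = 1/√(1 − 0.975²) = 1/√0.04938 = 4.500; τ_A = 7.34/4.500 = 1.631 ms.
B: γ = 1/√(1 − 0.960²) = 25/7 ≈ 3.571; τ_B = 7.34/3.571 = 2.055 ms.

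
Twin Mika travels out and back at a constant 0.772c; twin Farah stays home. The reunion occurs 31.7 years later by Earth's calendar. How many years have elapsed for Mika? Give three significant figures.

τ = 20.1 years

γ = 1/√(1 − 0.772²) = 1/√0.4040 = 1.573
Mika's clock measures proper time along the trip: τ = Δt/γ = 31.7/1.573 years.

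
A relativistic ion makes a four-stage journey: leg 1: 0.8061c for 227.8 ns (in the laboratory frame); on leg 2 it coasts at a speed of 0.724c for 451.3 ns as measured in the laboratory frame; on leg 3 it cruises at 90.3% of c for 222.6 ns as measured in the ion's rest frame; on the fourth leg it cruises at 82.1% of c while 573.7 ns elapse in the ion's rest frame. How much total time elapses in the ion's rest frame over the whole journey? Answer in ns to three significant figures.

τ = 1240 ns

Leg 1: γ = 1/√(1 − 0.8061²) = 1/√0.3502 = 1.690; τ_1 = 227.8/1.690 = 134.8 ns.
Leg 2: γ = 1/√(1 − 0.724²) = 1/√0.4758 = 1.450; τ_2 = 451.3/1.450 = 311.3 ns.
Leg 3: 222.6 ns is already measured in the ion's rest frame.
Leg 4: 573.7 ns is already measured in the ion's rest frame.
Total: 134.8 + 311.3 + 222.6 + 573.7 ns.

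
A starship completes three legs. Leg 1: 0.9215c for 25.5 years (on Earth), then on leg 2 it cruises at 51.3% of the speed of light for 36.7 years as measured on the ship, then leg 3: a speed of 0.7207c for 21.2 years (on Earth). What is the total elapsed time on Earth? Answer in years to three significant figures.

Leg 1: 25.5 years is already measured on Earth.
Leg 2: β = 0.513; γ = 1/√(1 − 0.513²) = 1/√0.7368 = 1.165; Δt_2 = 1.165 × 36.7 = 42.75 years.
Leg 3: 21.2 years is already measured on Earth.
Total: 25.50 + 42.75 + 21.20 years.

Δt = 89.5 years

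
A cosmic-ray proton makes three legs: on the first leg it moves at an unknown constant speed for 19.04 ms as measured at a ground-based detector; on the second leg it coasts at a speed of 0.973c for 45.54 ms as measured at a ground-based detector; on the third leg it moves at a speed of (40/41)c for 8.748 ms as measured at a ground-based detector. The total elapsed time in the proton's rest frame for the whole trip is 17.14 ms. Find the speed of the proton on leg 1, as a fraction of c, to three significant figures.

β = 0.969

Leg 1: speed unknown; τ_1 = 19.04/γ_1.
Leg 2: γ = 1/√(1 − 0.973²) = 1/√0.05327 = 4.333; τ_2 = 45.54/4.333 = 10.51 ms.
Leg 3: γ = 1/√(1 − (40/41)²) = 41/9 ≈ 4.556; τ_3 = 8.748/4.556 = 1.920 ms.
Total proper time: τ_1 + 10.51 + 1.920 = 17.14, so τ_1 = 17.14 − 12.43 = 4.709 ms.
γ_1 = 19.04/4.709 = 4.043; β = √(1 − 1/γ²) = √0.9388.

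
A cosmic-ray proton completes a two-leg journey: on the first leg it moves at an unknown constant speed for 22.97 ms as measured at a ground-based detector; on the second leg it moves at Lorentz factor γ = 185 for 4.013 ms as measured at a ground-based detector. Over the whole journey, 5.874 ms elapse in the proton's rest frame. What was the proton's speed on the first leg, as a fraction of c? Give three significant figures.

β = 0.967

Leg 1: speed unknown; τ_1 = 22.97/γ_1.
Leg 2: γ = 185; τ_2 = 4.013/185.0 = 0.02169 ms.
Total proper time: τ_1 + 0.02169 = 5.874, so τ_1 = 5.874 − 0.02169 = 5.852 ms.
γ_1 = 22.97/5.852 = 3.925; β = √(1 − 1/γ²) = √0.9351.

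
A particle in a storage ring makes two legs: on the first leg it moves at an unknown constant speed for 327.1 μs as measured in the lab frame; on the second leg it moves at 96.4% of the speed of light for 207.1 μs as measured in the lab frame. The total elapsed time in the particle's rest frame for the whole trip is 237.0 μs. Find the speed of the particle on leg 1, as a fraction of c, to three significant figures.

Leg 1: speed unknown; τ_1 = 327.1/γ_1.
Leg 2: β = 0.964; γ = 1/√(1 − 0.964²) = 1/√0.07070 = 3.761; τ_2 = 207.1/3.761 = 55.07 μs.
Total proper time: τ_1 + 55.07 = 237.0, so τ_1 = 237.0 − 55.07 = 181.9 μs.
γ_1 = 327.1/181.9 = 1.798; β = √(1 − 1/γ²) = √0.6906.

β = 0.831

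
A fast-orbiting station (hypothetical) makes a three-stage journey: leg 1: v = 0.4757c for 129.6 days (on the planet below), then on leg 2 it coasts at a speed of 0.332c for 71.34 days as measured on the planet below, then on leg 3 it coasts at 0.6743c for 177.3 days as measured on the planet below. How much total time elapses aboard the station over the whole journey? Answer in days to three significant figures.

τ = 312 days

Leg 1: γ = 1/√(1 − 0.4757²) = 1/√0.7737 = 1.137; τ_1 = 129.6/1.137 = 114.0 days.
Leg 2: γ = 1/√(1 − 0.332²) = 1/√0.8898 = 1.060; τ_2 = 71.34/1.060 = 67.29 days.
Leg 3: γ = 1/√(1 − 0.6743²) = 1/√0.5453 = 1.354; τ_3 = 177.3/1.354 = 130.9 days.
Total: 114.0 + 67.29 + 130.9 days.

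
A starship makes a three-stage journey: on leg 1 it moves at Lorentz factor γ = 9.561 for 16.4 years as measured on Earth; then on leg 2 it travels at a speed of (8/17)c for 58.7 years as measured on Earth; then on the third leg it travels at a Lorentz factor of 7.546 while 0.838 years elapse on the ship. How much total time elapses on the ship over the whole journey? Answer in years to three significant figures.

Leg 1: γ = 9.561; τ_1 = 16.4/9.561 = 1.715 years.
Leg 2: γ = 1/√(1 − (8/17)²) = 17/15 ≈ 1.133; τ_2 = 58.7/1.133 = 51.79 years.
Leg 3: 0.838 years is already measured on the ship.
Total: 1.715 + 51.79 + 0.8380 years.

τ = 54.3 years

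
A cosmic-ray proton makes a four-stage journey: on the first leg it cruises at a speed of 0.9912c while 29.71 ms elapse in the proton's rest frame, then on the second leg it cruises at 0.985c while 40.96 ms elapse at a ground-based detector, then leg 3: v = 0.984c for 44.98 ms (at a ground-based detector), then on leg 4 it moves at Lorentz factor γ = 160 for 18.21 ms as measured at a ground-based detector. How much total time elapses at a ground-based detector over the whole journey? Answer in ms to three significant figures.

Δt = 329 ms

Leg 1: γ = 1/√(1 − 0.9912²) = 1/√0.01752 = 7.554; Δt_1 = 7.554 × 29.71 = 224.4 ms.
Leg 2: 40.96 ms is already measured at a ground-based detector.
Leg 3: 44.98 ms is already measured at a ground-based detector.
Leg 4: 18.21 ms is already measured at a ground-based detector.
Total: 224.4 + 40.96 + 44.98 + 18.21 ms.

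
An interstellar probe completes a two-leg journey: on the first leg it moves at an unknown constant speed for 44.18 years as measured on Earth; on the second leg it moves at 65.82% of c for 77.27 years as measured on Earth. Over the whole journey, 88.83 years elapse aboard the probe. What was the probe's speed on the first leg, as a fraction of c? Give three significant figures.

β = 0.720

Leg 1: speed unknown; τ_1 = 44.18/γ_1.
Leg 2: β = 0.6582; γ = 1/√(1 − 0.6582²) = 1/√0.5668 = 1.328; τ_2 = 77.27/1.328 = 58.17 years.
Total proper time: τ_1 + 58.17 = 88.83, so τ_1 = 88.83 − 58.17 = 30.66 years.
γ_1 = 44.18/30.66 = 1.441; β = √(1 − 1/γ²) = √0.5185.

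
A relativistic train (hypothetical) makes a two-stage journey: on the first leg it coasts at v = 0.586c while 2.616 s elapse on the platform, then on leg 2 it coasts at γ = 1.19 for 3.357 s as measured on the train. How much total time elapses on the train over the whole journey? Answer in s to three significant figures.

τ = 5.48 s

Leg 1: γ = 1/√(1 − 0.586²) = 1/√0.6566 = 1.234; τ_1 = 2.616/1.234 = 2.120 s.
Leg 2: 3.357 s is already measured on the train.
Total: 2.120 + 3.357 s.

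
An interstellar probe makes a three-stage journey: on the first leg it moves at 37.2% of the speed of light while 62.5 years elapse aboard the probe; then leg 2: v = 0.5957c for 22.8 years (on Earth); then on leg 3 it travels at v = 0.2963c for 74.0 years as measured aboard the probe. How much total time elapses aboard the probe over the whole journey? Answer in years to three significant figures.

τ = 155 years

Leg 1: 62.5 years is already measured aboard the probe.
Leg 2: γ = 1/√(1 − 0.5957²) = 1/√0.6451 = 1.245; τ_2 = 22.8/1.245 = 18.31 years.
Leg 3: 74.0 years is already measured aboard the probe.
Total: 62.50 + 18.31 + 74.00 years.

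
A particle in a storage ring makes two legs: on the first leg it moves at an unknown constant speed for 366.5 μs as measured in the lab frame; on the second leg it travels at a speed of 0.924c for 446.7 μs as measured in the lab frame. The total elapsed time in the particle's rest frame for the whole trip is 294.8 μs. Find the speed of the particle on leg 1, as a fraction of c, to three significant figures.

Leg 1: speed unknown; τ_1 = 366.5/γ_1.
Leg 2: γ = 1/√(1 − 0.924²) = 1/√0.1462 = 2.615; τ_2 = 446.7/2.615 = 170.8 μs.
Total proper time: τ_1 + 170.8 = 294.8, so τ_1 = 294.8 − 170.8 = 124.0 μs.
γ_1 = 366.5/124.0 = 2.956; β = √(1 − 1/γ²) = √0.8856.

β = 0.941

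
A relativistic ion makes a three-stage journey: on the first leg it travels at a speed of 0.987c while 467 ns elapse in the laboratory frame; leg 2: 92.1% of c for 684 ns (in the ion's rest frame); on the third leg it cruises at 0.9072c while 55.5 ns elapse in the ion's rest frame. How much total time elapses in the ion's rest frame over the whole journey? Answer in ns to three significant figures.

τ = 815 ns

Leg 1: γ = 1/√(1 − 0.987²) = 1/√0.02583 = 6.222; τ_1 = 467/6.222 = 75.06 ns.
Leg 2: 684 ns is already measured in the ion's rest frame.
Leg 3: 55.5 ns is already measured in the ion's rest frame.
Total: 75.06 + 684.0 + 55.50 ns.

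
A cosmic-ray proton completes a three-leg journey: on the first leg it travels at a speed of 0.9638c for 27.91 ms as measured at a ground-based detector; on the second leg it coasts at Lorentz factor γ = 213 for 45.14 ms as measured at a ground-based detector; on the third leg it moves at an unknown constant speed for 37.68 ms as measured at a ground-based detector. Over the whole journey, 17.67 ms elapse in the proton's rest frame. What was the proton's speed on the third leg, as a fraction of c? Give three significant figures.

β = 0.964

Leg 1: γ = 1/√(1 − 0.9638²) = 1/√0.07109 = 3.751; τ_1 = 27.91/3.751 = 7.442 ms.
Leg 2: γ = 213; τ_2 = 45.14/213.0 = 0.2119 ms.
Leg 3: speed unknown; τ_3 = 37.68/γ_3.
Total proper time: 7.442 + 0.2119 + τ_3 = 17.67, so τ_3 = 17.67 − 7.653 = 10.02 ms.
γ_3 = 37.68/10.02 = 3.762; β = √(1 − 1/γ²) = √0.9293.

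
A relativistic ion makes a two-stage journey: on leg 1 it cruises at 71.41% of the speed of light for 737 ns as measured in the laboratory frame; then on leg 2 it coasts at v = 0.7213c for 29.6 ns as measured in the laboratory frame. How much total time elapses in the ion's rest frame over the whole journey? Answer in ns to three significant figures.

Leg 1: β = 0.7141; γ = 1/√(1 − 0.7141²) = 1/√0.4901 = 1.428; τ_1 = 737/1.428 = 515.9 ns.
Leg 2: γ = 1/√(1 − 0.7213²) = 1/√0.4797 = 1.444; τ_2 = 29.6/1.444 = 20.50 ns.
Total: 515.9 + 20.50 ns.

τ = 536 ns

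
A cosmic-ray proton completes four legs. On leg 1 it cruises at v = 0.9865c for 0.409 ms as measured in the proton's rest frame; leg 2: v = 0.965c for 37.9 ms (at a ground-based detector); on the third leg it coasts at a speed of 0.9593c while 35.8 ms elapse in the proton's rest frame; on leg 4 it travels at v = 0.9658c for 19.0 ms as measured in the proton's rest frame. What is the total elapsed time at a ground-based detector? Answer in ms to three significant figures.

Leg 1: γ = 1/√(1 − 0.9865²) = 1/√0.02682 = 6.106; Δt_1 = 6.106 × 0.409 = 2.498 ms.
Leg 2: 37.9 ms is already measured at a ground-based detector.
Leg 3: γ = 1/√(1 − 0.9593²) = 1/√0.07974 = 3.541; Δt_3 = 3.541 × 35.8 = 126.8 ms.
Leg 4: γ = 1/√(1 − 0.9658²) = 1/√0.06723 = 3.857; Δt_4 = 3.857 × 19.0 = 73.28 ms.
Total: 2.498 + 37.90 + 126.8 + 73.28 ms.

Δt = 240 ms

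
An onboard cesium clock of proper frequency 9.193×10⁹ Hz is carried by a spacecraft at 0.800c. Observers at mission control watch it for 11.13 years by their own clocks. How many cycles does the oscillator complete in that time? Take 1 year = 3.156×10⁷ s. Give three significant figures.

N = 1.94×10¹⁸

γ = 1/√(1 − 0.800²) = 5/3 ≈ 1.667
During 11.13 years of lab time, the oscillator's proper time advances by τ = Δt/γ = 11.13/1.667 = 6.678 years = 2.108×10⁸ s.
N = f × τ = 9.193×10⁹ × 2.108×10⁸ = 1.937×10¹⁸.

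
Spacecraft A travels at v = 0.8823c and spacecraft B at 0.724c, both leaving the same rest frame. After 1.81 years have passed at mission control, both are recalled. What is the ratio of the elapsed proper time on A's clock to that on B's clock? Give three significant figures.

A: γ = 1/√(1 − 0.8823²) = 1/√0.2215 = 2.125. B: γ = 1/√(1 − 0.724²) = 1/√0.4758 = 1.450.
τ_A/τ_B = γ_B/γ_A = 1.450/2.125 = 0.6824, so τ_A/τ_B = 0.6824.

τ_A/τ_B = 0.682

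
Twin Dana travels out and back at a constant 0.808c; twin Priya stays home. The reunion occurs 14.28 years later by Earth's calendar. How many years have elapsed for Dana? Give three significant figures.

τ = 8.41 years

γ = 1/√(1 − 0.808²) = 1/√0.3471 = 1.697
Dana's clock measures proper time along the trip: τ = Δt/γ = 14.28/1.697 years.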